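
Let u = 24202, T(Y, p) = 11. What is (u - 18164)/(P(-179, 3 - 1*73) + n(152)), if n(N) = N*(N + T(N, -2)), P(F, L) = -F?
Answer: 6038/24955 ≈ 0.24196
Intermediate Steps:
n(N) = N*(11 + N) (n(N) = N*(N + 11) = N*(11 + N))
(u - 18164)/(P(-179, 3 - 1*73) + n(152)) = (24202 - 18164)/(-1*(-179) + 152*(11 + 152)) = 6038/(179 + 152*163) = 6038/(179 + 24776) = 6038/24955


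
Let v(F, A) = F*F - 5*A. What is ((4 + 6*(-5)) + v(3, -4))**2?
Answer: 9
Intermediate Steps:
v(F, A) = F**2 - 5*A
((4 + 6*(-5)) + v(3, -4))**2 = ((4 + 6*(-5)) + (3**2 - 5*(-4)))**2 = ((4 - 30) + (9 + 20))**2 = (-26 + 29)**2 = 3**2 = 9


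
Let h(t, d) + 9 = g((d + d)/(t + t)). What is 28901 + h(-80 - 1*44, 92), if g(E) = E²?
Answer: 27765741/961 ≈ 28893.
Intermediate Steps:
h(t, d) = -9 + d²/t² (h(t, d) = -9 + ((d + d)/(t + t))² = -9 + ((2*d)/((2*t)))² = -9 + ((2*d)*(1/(2*t)))² = -9 + (d/t)² = -9 + d²/t²)
28901 + h(-80 - 1*44, 92) = 28901 + (-9 + 92²/(-80 - 1*44)²) = 28901 + (-9 + 8464/(-80 - 44)²) = 28901 + (-9 + 8464/(-124)²) = 28901 + (-9 + 8464*(1/15376)) = 28901 + (-9 + 529/961) = 28901 - 8120/961 = 27765741/961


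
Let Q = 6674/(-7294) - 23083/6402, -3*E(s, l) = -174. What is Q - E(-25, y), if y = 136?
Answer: -1459736627/23348094 ≈ -62.521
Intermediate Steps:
E(s, l) = 58 (E(s, l) = -1/3*(-174) = 58)
Q = -105547175/23348094 (Q = 6674*(-1/7294) - 23083*1/6402 = -3337/3647 - 23083/6402 = -105547175/23348094 ≈ -4.5206)
Q - E(-25, y) = -105547175/23348094 - 1*58 = -105547175/23348094 - 58 = -1459736627/23348094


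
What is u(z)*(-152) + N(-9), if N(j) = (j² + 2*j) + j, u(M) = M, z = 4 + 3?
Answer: -1010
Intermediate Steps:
z = 7
N(j) = j² + 3*j
u(z)*(-152) + N(-9) = 7*(-152) - 9*(3 - 9) = -1064 - 9*(-6) = -1064 + 54 = -1010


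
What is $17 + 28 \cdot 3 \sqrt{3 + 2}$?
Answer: $17 + 84 \sqrt{5} \approx 204.83$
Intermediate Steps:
$17 + 28 \cdot 3 \sqrt{3 + 2} = 17 + 28 \cdot 3 \sqrt{5} = 17 + 84 \sqrt{5}$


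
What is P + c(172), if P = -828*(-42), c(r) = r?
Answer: 34948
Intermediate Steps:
P = 34776
P + c(172) = 34776 + 172 = 34948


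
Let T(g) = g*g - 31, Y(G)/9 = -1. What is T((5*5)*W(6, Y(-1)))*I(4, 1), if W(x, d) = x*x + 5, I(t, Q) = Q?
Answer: 1050594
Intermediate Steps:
Y(G) = -9 (Y(G) = 9*(-1) = -9)
W(x, d) = 5 + x² (W(x, d) = x² + 5 = 5 + x²)
T(g) = -31 + g² (T(g) = g² - 31 = -31 + g²)
T((5*5)*W(6, Y(-1)))*I(4, 1) = (-31 + ((5*5)*(5 + 6²))²)*1 = (-31 + (25*(5 + 36))²)*1 = (-31 + (25*41)²)*1 = (-31 + 1025²)*1 = (-31 + 1050625)*1 = 1050594*1 = 1050594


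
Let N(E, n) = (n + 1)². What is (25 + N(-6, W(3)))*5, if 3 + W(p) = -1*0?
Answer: 145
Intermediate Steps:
W(p) = -3 (W(p) = -3 - 1*0 = -3 + 0 = -3)
N(E, n) = (1 + n)²
(25 + N(-6, W(3)))*5 = (25 + (1 - 3)²)*5 = (25 + (-2)²)*5 = (25 + 4)*5 = 29*5 = 145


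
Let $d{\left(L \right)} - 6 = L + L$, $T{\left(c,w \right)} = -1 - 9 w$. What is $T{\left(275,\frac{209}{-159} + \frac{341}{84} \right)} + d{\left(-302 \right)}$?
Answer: $- \frac{925579}{1484} \approx -623.71$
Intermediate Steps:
$d{\left(L \right)} = 6 + 2 L$ ($d{\left(L \right)} = 6 + \left(L + L\right) = 6 + 2 L$)
$T{\left(275,\frac{209}{-159} + \frac{341}{84} \right)} + d{\left(-302 \right)} = \left(-1 - 9 \left(\frac{209}{-159} + \frac{341}{84}\right)\right) + \left(6 + 2 \left(-302\right)\right) = \left(-1 - 9 \left(209 \left(- \frac{1}{159}\right) + 341 \cdot \frac{1}{84}\right)\right) + \left(6 - 604\right) = \left(-1 - 9 \left(- \frac{209}{159} + \frac{341}{84}\right)\right) - 598 = \left(-1 - \frac{36663}{1484}\right) - 598 = - \frac{38147}{1484} - 598 = - \frac{925579}{1484}$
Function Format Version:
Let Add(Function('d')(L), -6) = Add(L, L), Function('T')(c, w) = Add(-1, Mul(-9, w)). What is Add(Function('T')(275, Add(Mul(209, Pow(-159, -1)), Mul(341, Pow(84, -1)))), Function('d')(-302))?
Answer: Rational(-925579, 1484) ≈ -623.71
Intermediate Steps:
Function('d')(L) = Add(6, Mul(2, L)) (Function('d')(L) = Add(6, Add(L, L)) = Add(6, Mul(2, L)))
Add(Function('T')(275, Add(Mul(209, Pow(-159, -1)), Mul(341, Pow(84, -1)))), Function('d')(-302)) = Add(Add(-1, Mul(-9, Add(Mul(209, Pow(-159, -1)), Mul(341, Pow(84, -1))))), Add(6, Mul(2, -302))) = Add(Add(-1, Mul(-9, Add(Mul(209, Rational(-1, 159)), Mul(341, Rational(1, 84))))), Add(6, -604)) = Add(Add(-1, Mul(-9, Add(Rational(-209, 159), Rational(341, 84)))), -598) = Add(Add(-1, Mul(-9, Rational(12221, 4452))), -598) = Add(Add(-1, Rational(-36663, 1484)), -598) = Add(Rational(-38147, 1484), -598) = Rational(-925579, 1484)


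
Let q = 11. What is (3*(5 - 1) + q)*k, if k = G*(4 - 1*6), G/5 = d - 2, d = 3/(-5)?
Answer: 598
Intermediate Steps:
d = -⅗ (d = 3*(-⅕) = -⅗ ≈ -0.60000)
G = -13 (G = 5*(-⅗ - 2) = 5*(-13/5) = -13)
k = 26 (k = -13*(4 - 1*6) = -13*(4 - 6) = -13*(-2) = 26)
(3*(5 - 1) + q)*k = (3*(5 - 1) + 11)*26 = (3*4 + 11)*26 = (12 + 11)*26 = 23*26 = 598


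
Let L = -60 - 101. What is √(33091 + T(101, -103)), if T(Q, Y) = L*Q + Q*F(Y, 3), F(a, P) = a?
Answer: √6427 ≈ 80.169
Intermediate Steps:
L = -161
T(Q, Y) = -161*Q + Q*Y
√(33091 + T(101, -103)) = √(33091 + 101*(-161 - 103)) = √(33091 + 101*(-264)) = √(33091 - 26664) = √6427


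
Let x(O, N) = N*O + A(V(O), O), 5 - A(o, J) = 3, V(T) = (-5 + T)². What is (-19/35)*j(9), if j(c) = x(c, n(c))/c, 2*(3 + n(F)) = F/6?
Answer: 1387/1260 ≈ 1.1008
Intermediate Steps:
A(o, J) = 2 (A(o, J) = 5 - 1*3 = 5 - 3 = 2)
n(F) = -3 + F/12 (n(F) = -3 + (F/6)/2 = -3 + F/12)
x(O, N) = 2 + N*O (x(O, N) = N*O + 2 = 2 + N*O)
j(c) = (2 + c*(-3 + c/12))/c (j(c) = (2 + (-3 + c/12)*c)/c = (2 + c*(-3 + c/12))/c)
(-19/35)*j(9) = (-19/35)*(-3 + 2/9 + (1/12)*9) = (-19*1/35)*(-3 + 2*(⅑) + ¾) = -19*(-3 + 2/9 + ¾)/35 = -19/35*(-73/36) = 1387/1260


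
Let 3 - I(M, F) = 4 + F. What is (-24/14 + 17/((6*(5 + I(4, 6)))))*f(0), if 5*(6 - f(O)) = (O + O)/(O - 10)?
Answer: -263/14 ≈ -18.786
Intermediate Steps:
I(M, F) = -1 - F (I(M, F) = 3 - (4 + F) = 3 + (-4 - F) = -1 - F)
f(O) = 6 - 2*O/(5*(-10 + O)) (f(O) = 6 - (O + O)/(5*(O - 10)) = 6 - 2*O/(5*(-10 + O)))
(-24/14 + 17/((6*(5 + I(4, 6)))))*f(0) = (-24/14 + 17/((6*(5 + (-1 - 1*6)))))*(4*(-75 + 7*0)/(5*(-10 + 0))) = (-24*1/14 + 17/((6*(5 + (-1 - 6)))))*((⅘)*(-75 + 0)/(-10)) = (-12/7 + 17/((6*(5 - 7))))*((⅘)*(-⅒)*(-75)) = (-12/7 + 17/((6*(-2))))*6 = (-12/7 + 17/(-12))*6 = (-12/7 + 17*(-1/12))*6 = (-12/7 - 17/12)*6 = -263/84*6 = -263/14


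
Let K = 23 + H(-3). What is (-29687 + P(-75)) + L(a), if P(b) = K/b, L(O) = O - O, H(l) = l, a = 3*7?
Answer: -445309/15 ≈ -29687.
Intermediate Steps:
a = 21
L(O) = 0
K = 20 (K = 23 - 3 = 20)
P(b) = 20/b
(-29687 + P(-75)) + L(a) = (-29687 + 20/(-75)) + 0 = (-29687 + 20*(-1/75)) + 0 = (-29687 - 4/15) + 0 = -445309/15 + 0 = -445309/15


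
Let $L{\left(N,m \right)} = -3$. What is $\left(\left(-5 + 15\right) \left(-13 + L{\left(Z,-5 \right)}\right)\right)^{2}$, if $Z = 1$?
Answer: $25600$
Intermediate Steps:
$\left(\left(-5 + 15\right) \left(-13 + L{\left(Z,-5 \right)}\right)\right)^{2} = \left(\left(-5 + 15\right) \left(-13 - 3\right)\right)^{2} = \left(10 \left(-16\right)\right)^{2} = \left(-160\right)^{2} = 25600$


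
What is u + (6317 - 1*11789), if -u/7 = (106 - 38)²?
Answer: -37840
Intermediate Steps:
u = -32368 (u = -7*(106 - 38)² = -7*68² = -7*4624 = -32368)
u + (6317 - 1*11789) = -32368 + (6317 - 1*11789) = -32368 + (6317 - 11789) = -32368 - 5472 = -37840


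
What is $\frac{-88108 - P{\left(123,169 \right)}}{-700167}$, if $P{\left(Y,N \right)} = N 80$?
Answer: $\frac{33876}{233389} \approx 0.14515$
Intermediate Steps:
$P{\left(Y,N \right)} = 80 N$
$\frac{-88108 - P{\left(123,169 \right)}}{-700167} = \frac{-88108 - 80 \cdot 169}{-700167} = \left(-88108 - 13520\right) \left(- \frac{1}{700167}\right) = \left(-101628\right) \left(- \frac{1}{700167}\right) = \frac{33876}{233389}$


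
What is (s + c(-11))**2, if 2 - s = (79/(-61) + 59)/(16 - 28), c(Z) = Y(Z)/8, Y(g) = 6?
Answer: 30614089/535824 ≈ 57.135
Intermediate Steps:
c(Z) = 3/4 (c(Z) = 6/8 = 6*(1/8) = 3/4)
s = 1246/183 (s = 2 - (79/(-61) + 59)/(16 - 28) = 2 - (79*(-1/61) + 59)/(-12) = 2 - (-79/61 + 59)*(-1)/12 = 2 - 3520*(-1)/(61*12) = 2 - 1*(-880/183) = 2 + 880/183 = 1246/183 ≈ 6.8087)
(s + c(-11))**2 = (1246/183 + 3/4)**2 = (5533/732)**2 = 30614089/535824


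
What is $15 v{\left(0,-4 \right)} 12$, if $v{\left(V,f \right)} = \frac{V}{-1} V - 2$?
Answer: $-360$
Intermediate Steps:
$v{\left(V,f \right)} = -2 - V^{2}$ ($v{\left(V,f \right)} = V \left(-1\right) V - 2 = - V V - 2 = - V^{2} - 2 = -2 - V^{2}$)
$15 v{\left(0,-4 \right)} 12 = 15 \left(-2 - 0^{2}\right) 12 = 15 \left(-2 - 0\right) 12 = 15 \left(-2 + 0\right) 12 = 15 \left(-2\right) 12 = \left(-30\right) 12 = -360$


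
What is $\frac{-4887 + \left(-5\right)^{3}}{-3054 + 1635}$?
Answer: $\frac{5012}{1419} \approx 3.5321$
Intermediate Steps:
$\frac{-4887 + \left(-5\right)^{3}}{-3054 + 1635} = \frac{-4887 - 125}{-1419} = \left(-5012\right) \left(- \frac{1}{1419}\right) = \frac{5012}{1419}$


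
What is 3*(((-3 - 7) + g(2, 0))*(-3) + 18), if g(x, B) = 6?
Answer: 90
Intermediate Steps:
3*(((-3 - 7) + g(2, 0))*(-3) + 18) = 3*(((-3 - 7) + 6)*(-3) + 18) = 3*((-10 + 6)*(-3) + 18) = 3*(-4*(-3) + 18) = 3*(12 + 18) = 3*30 = 90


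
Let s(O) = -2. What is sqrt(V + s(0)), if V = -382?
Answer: 8*I*sqrt(6) ≈ 19.596*I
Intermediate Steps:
sqrt(V + s(0)) = sqrt(-382 - 2) = sqrt(-384) = 8*I*sqrt(6)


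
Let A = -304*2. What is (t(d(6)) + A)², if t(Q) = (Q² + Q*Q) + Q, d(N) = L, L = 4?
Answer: 327184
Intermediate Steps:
d(N) = 4
t(Q) = Q + 2*Q² (t(Q) = (Q² + Q²) + Q = 2*Q² + Q = Q + 2*Q²)
A = -608
(t(d(6)) + A)² = (4*(1 + 2*4) - 608)² = (4*(1 + 8) - 608)² = (4*9 - 608)² = (36 - 608)² = (-572)² = 327184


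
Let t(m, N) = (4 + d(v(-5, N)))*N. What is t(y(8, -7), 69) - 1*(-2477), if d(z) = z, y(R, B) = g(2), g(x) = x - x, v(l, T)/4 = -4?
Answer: 1649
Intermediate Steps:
v(l, T) = -16 (v(l, T) = 4*(-4) = -16)
g(x) = 0
y(R, B) = 0
t(m, N) = -12*N (t(m, N) = (4 - 16)*N = -12*N)
t(y(8, -7), 69) - 1*(-2477) = -12*69 - 1*(-2477) = -828 + 2477 = 1649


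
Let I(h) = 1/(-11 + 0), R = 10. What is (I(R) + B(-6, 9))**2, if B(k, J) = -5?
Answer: 3136/121 ≈ 25.917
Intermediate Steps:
I(h) = -1/11 (I(h) = 1/(-11) = -1/11)
(I(R) + B(-6, 9))**2 = (-1/11 - 5)**2 = (-56/11)**2 = 3136/121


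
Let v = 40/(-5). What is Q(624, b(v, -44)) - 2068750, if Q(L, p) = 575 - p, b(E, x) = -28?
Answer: -2068147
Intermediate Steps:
v = -8 (v = 40*(-⅕) = -8)
Q(624, b(v, -44)) - 2068750 = (575 - 1*(-28)) - 2068750 = (575 + 28) - 2068750 = 603 - 2068750 = -2068147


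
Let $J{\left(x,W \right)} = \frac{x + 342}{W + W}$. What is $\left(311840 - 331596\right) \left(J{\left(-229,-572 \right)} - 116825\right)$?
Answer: $\frac{60007912937}{26} \approx 2.308 \cdot 10^{9}$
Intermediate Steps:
$J{\left(x,W \right)} = \frac{342 + x}{2 W}$
$\left(311840 - 331596\right) \left(J{\left(-229,-572 \right)} - 116825\right) = \left(311840 - 331596\right) \left(\frac{342 - 229}{2 \left(-572\right)} - 116825\right) = - 19756 \left(\frac{1}{2} \left(- \frac{1}{572}\right) 113 - 116825\right) = - 19756 \left(- \frac{113}{1144} - 116825\right) = \left(-19756\right) \left(- \frac{133647913}{1144}\right) = \frac{60007912937}{26}$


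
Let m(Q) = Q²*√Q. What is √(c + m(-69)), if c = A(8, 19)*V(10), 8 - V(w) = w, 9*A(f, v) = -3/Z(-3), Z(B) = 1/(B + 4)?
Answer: √(6 + 42849*I*√69)/3 ≈ 140.62 + 140.62*I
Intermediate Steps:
m(Q) = Q^(5/2)
Z(B) = 1/(4 + B)
A(f, v) = -⅓ (A(f, v) = (-3/(1/(4 - 3)))/9 = (-3/(1/1))/9 = (-3/1)/9 = (-3*1)/9 = (⅑)*(-3) = -⅓)
V(w) = 8 - w
c = ⅔ (c = -(8 - 1*10)/3 = -(8 - 10)/3 = -⅓*(-2) = ⅔ ≈ 0.66667)
√(c + m(-69)) = √(⅔ + (-69)^(5/2)) = √(⅔ + 4761*I*√69)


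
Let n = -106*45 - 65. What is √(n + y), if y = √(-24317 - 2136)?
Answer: √(-4835 + I*√26453) ≈ 1.169 + 69.544*I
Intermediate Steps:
n = -4835 (n = -4770 - 65 = -4835)
y = I*√26453 (y = √(-26453) = I*√26453 ≈ 162.64*I)
√(n + y) = √(-4835 + I*√26453)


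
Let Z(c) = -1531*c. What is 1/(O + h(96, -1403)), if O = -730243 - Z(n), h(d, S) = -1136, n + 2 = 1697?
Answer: 1/1863666 ≈ 5.3658e-7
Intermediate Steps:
n = 1695 (n = -2 + 1697 = 1695)
O = 1864802 (O = -730243 - (-1531)*1695 = -730243 - 1*(-2595045) = -730243 + 2595045 = 1864802)
1/(O + h(96, -1403)) = 1/(1864802 - 1136) = 1/1863666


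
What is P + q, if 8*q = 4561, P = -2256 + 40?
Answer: -13167/8 ≈ -1645.9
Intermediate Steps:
P = -2216
q = 4561/8 (q = (1/8)*4561 = 4561/8 ≈ 570.13)
P + q = -2216 + 4561/8 = -13167/8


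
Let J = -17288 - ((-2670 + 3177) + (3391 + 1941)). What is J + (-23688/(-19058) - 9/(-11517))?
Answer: -845982507834/36581831 ≈ -23126.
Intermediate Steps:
J = -23127 (J = -17288 - (507 + 5332) = -17288 - 1*5839 = -17288 - 5839 = -23127)
J + (-23688/(-19058) - 9/(-11517)) = -23127 + (-23688/(-19058) - 9/(-11517)) = -23127 + (-23688*(-1/19058) - 9*(-1/11517)) = -23127 + (11844/9529 + 3/3839) = -23127 + 45497703/36581831 = -845982507834/36581831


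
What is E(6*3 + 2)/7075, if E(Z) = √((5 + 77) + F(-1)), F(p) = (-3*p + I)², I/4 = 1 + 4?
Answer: √611/7075 ≈ 0.0034938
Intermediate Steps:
I = 20 (I = 4*(1 + 4) = 4*5 = 20)
F(p) = (20 - 3*p)² (F(p) = (-3*p + 20)² = (20 - 3*p)²)
E(Z) = √611 (E(Z) = √((5 + 77) + (-20 + 3*(-1))²) = √(82 + (-20 - 3)²) = √(82 + (-23)²) = √(82 + 529) = √611)
E(6*3 + 2)/7075 = √611/7075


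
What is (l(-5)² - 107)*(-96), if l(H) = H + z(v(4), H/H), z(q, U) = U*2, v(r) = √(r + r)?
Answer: 9408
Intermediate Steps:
v(r) = √2*√r (v(r) = √(2*r) = √2*√r)
z(q, U) = 2*U
l(H) = 2 + H (l(H) = H + 2*(H/H) = H + 2*1 = H + 2 = 2 + H)
(l(-5)² - 107)*(-96) = ((2 - 5)² - 107)*(-96) = ((-3)² - 107)*(-96) = (9 - 107)*(-96) = -98*(-96) = 9408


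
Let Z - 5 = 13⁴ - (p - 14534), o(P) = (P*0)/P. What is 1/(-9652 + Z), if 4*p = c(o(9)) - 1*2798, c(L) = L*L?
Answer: 2/68295 ≈ 2.9285e-5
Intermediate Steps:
o(P) = 0 (o(P) = 0/P = 0)
c(L) = L²
p = -1399/2 (p = (0² - 1*2798)/4 = (0 - 2798)/4 = (¼)*(-2798) = -1399/2 ≈ -699.50)
Z = 87599/2 (Z = 5 + (13⁴ - (-1399/2 - 14534)) = 5 + (28561 - 1*(-30467/2)) = 5 + (28561 + 30467/2) = 5 + 87589/2 = 87599/2 ≈ 43800.)
1/(-9652 + Z) = 1/(-9652 + 87599/2) = 1/(68295/2) = 2/68295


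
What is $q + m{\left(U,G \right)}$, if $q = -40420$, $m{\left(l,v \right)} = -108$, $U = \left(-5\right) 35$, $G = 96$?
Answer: $-40528$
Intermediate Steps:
$U = -175$
$q + m{\left(U,G \right)} = -40420 - 108 = -40528$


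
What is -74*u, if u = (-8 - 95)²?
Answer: -785066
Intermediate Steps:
u = 10609 (u = (-103)² = 10609)
-74*u = -74*10609 = -785066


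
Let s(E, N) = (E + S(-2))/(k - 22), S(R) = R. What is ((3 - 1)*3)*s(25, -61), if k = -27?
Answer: -138/49 ≈ -2.8163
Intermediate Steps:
s(E, N) = 2/49 - E/49 (s(E, N) = (E - 2)/(-27 - 22) = (-2 + E)/(-49) = (-2 + E)*(-1/49) = 2/49 - E/49)
((3 - 1)*3)*s(25, -61) = ((3 - 1)*3)*(2/49 - 1/49*25) = (2*3)*(2/49 - 25/49) = 6*(-23/49) = -138/49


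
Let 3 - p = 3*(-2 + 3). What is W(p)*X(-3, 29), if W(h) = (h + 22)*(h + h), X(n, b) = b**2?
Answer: 0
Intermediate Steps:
p = 0 (p = 3 - 3*(-2 + 3) = 3 - 3 = 0)
W(h) = 2*h*(22 + h) (W(h) = (22 + h)*(2*h) = 2*h*(22 + h))
W(p)*X(-3, 29) = (2*0*(22 + 0))*29**2 = (2*0*22)*841 = 0*841 = 0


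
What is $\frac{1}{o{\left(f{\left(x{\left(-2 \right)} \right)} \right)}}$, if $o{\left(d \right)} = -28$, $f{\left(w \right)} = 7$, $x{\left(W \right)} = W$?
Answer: $- \frac{1}{28} \approx -0.035714$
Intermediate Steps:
$\frac{1}{o{\left(f{\left(x{\left(-2 \right)} \right)} \right)}} = \frac{1}{-28} = - \frac{1}{28}$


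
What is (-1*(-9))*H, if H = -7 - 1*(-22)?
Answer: 135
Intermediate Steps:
H = 15 (H = -7 + 22 = 15)
(-1*(-9))*H = -1*(-9)*15 = 9*15 = 135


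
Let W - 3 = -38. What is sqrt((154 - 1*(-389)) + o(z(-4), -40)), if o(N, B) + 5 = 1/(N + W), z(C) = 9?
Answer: sqrt(363662)/26 ≈ 23.194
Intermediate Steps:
W = -35 (W = 3 - 38 = -35)
o(N, B) = -5 + 1/(-35 + N) (o(N, B) = -5 + 1/(N - 35) = -5 + 1/(-35 + N))
sqrt((154 - 1*(-389)) + o(z(-4), -40)) = sqrt((154 - 1*(-389)) + (176 - 5*9)/(-35 + 9)) = sqrt((154 + 389) + (176 - 45)/(-26)) = sqrt(543 - 1/26*131) = sqrt(543 - 131/26) = sqrt(13987/26) = sqrt(363662)/26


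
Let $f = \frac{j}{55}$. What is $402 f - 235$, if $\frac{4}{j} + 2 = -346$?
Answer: $- \frac{374959}{1595} \approx -235.08$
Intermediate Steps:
$j = - \frac{1}{87}$ ($j = \frac{4}{-2 - 346} = \frac{4}{-348} = 4 \left(- \frac{1}{348}\right) = - \frac{1}{87} \approx -0.011494$)
$f = - \frac{1}{4785}$ ($f = - \frac{1}{87 \cdot 55} = \left(- \frac{1}{87}\right) \frac{1}{55} = - \frac{1}{4785} \approx -0.00020899$)
$402 f - 235 = 402 \left(- \frac{1}{4785}\right) - 235 = - \frac{134}{1595} - 235 = - \frac{374959}{1595}$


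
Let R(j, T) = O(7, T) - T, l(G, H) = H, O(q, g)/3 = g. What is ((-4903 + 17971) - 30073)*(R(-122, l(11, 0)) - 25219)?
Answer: 428849095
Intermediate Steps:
O(q, g) = 3*g
R(j, T) = 2*T (R(j, T) = 3*T - T = 2*T)
((-4903 + 17971) - 30073)*(R(-122, l(11, 0)) - 25219) = ((-4903 + 17971) - 30073)*(2*0 - 25219) = (13068 - 30073)*(0 - 25219) = -17005*(-25219) = 428849095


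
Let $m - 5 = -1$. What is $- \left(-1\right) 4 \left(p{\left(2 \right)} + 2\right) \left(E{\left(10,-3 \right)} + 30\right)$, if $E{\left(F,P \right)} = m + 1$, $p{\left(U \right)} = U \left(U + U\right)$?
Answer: $1400$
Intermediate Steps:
$m = 4$ ($m = 5 - 1 = 4$)
$p{\left(U \right)} = 2 U^{2}$ ($p{\left(U \right)} = U 2 U = 2 U^{2}$)
$E{\left(F,P \right)} = 5$ ($E{\left(F,P \right)} = 4 + 1 = 5$)
$- \left(-1\right) 4 \left(p{\left(2 \right)} + 2\right) \left(E{\left(10,-3 \right)} + 30\right) = - \left(-1\right) 4 \left(2 \cdot 2^{2} + 2\right) \left(5 + 30\right) = - - 4 \left(2 \cdot 4 + 2\right) 35 = - - 4 \left(8 + 2\right) 35 = - \left(-4\right) 10 \cdot 35 = - \left(-40\right) 35 = \left(-1\right) \left(-1400\right) = 1400$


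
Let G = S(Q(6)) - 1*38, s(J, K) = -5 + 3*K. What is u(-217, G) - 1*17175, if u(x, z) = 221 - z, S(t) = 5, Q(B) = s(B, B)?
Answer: -16921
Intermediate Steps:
Q(B) = -5 + 3*B
G = -33 (G = 5 - 1*38 = 5 - 38 = -33)
u(-217, G) - 1*17175 = (221 - 1*(-33)) - 1*17175 = (221 + 33) - 17175 = 254 - 17175 = -16921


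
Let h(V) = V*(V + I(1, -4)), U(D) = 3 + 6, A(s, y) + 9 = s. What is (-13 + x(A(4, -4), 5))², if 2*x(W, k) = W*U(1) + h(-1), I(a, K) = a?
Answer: 5041/4 ≈ 1260.3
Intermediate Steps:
A(s, y) = -9 + s
U(D) = 9
h(V) = V*(1 + V) (h(V) = V*(V + 1) = V*(1 + V))
x(W, k) = 9*W/2 (x(W, k) = (W*9 - (1 - 1))/2 = (9*W - 1*0)/2 = (9*W + 0)/2 = (9*W)/2 = 9*W/2)
(-13 + x(A(4, -4), 5))² = (-13 + 9*(-9 + 4)/2)² = (-13 + (9/2)*(-5))² = (-13 - 45/2)² = (-71/2)² = 5041/4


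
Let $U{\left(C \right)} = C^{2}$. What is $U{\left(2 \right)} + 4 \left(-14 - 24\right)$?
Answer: $-148$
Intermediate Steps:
$U{\left(2 \right)} + 4 \left(-14 - 24\right) = 2^{2} + 4 \left(-14 - 24\right) = 4 + 4 \left(-38\right) = 4 - 152 = -148$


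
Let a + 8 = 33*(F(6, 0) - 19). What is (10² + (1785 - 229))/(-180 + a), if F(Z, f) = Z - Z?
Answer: -1656/815 ≈ -2.0319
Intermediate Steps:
F(Z, f) = 0
a = -635 (a = -8 + 33*(0 - 19) = -8 + 33*(-19) = -8 - 627 = -635)
(10² + (1785 - 229))/(-180 + a) = (10² + (1785 - 229))/(-180 - 635) = (100 + 1556)/(-815) = 1656*(-1/815) = -1656/815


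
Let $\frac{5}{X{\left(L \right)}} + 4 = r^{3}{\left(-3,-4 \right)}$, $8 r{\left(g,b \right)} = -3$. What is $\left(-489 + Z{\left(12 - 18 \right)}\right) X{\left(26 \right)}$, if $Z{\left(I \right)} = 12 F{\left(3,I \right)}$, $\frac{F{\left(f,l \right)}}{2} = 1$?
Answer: $\frac{47616}{83} \approx 573.69$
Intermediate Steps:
$F{\left(f,l \right)} = 2$ ($F{\left(f,l \right)} = 2 \cdot 1 = 2$)
$r{\left(g,b \right)} = - \frac{3}{8}$ ($r{\left(g,b \right)} = \frac{1}{8} \left(-3\right) = - \frac{3}{8}$)
$Z{\left(I \right)} = 24$ ($Z{\left(I \right)} = 12 \cdot 2 = 24$)
$X{\left(L \right)} = - \frac{512}{415}$ ($X{\left(L \right)} = \frac{5}{-4 + \left(- \frac{3}{8}\right)^{3}} = \frac{5}{-4 - \frac{27}{512}} = \frac{5}{- \frac{2075}{512}} = 5 \left(- \frac{512}{2075}\right) = - \frac{512}{415}$)
$\left(-489 + Z{\left(12 - 18 \right)}\right) X{\left(26 \right)} = \left(-489 + 24\right) \left(- \frac{512}{415}\right) = \left(-465\right) \left(- \frac{512}{415}\right) = \frac{47616}{83}$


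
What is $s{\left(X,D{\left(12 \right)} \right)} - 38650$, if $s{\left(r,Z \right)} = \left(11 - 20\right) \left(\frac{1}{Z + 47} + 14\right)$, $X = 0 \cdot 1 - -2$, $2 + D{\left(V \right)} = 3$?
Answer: $- \frac{620419}{16} \approx -38776.0$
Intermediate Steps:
$D{\left(V \right)} = 1$ ($D{\left(V \right)} = -2 + 3 = 1$)
$X = 2$ ($X = 0 + 2 = 2$)
$s{\left(r,Z \right)} = -126 - \frac{9}{47 + Z}$ ($s{\left(r,Z \right)} = - 9 \left(\frac{1}{47 + Z} + 14\right) = - 9 \left(14 + \frac{1}{47 + Z}\right) = -126 - \frac{9}{47 + Z}$)
$s{\left(X,D{\left(12 \right)} \right)} - 38650 = \frac{9 \left(-659 - 14\right)}{47 + 1} - 38650 = \frac{9 \left(-659 - 14\right)}{48} - 38650 = 9 \cdot \frac{1}{48} \left(-673\right) - 38650 = - \frac{2019}{16} - 38650 = - \frac{620419}{16}$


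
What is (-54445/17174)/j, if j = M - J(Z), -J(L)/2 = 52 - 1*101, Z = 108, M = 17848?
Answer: -10889/60967700 ≈ -0.00017860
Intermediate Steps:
J(L) = 98 (J(L) = -2*(52 - 1*101) = -2*(52 - 101) = -2*(-49) = 98)
j = 17750 (j = 17848 - 1*98 = 17848 - 98 = 17750)
(-54445/17174)/j = -54445/17174/17750 = -54445*1/17174*(1/17750) = -54445/17174*1/17750 = -10889/60967700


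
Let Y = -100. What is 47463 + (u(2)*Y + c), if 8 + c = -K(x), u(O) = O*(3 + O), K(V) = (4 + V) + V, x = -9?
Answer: 46469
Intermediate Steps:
K(V) = 4 + 2*V
c = 6 (c = -8 - (4 + 2*(-9)) = -8 - (4 - 18) = -8 - 1*(-14) = -8 + 14 = 6)
47463 + (u(2)*Y + c) = 47463 + ((2*(3 + 2))*(-100) + 6) = 47463 + ((2*5)*(-100) + 6) = 47463 + (10*(-100) + 6) = 47463 + (-1000 + 6) = 47463 - 994 = 46469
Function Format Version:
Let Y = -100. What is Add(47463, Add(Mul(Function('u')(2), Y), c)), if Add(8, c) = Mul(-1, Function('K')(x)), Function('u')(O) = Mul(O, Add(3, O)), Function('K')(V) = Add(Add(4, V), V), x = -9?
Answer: 46469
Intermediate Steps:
Function('K')(V) = Add(4, Mul(2, V))
c = 6 (c = Add(-8, Mul(-1, Add(4, Mul(2, -9)))) = Add(-8, Mul(-1, Add(4, -18))) = Add(-8, Mul(-1, -14)) = Add(-8, 14) = 6)
Add(47463, Add(Mul(Function('u')(2), Y), c)) = Add(47463, Add(Mul(Mul(2, Add(3, 2)), -100), 6)) = Add(47463, Add(Mul(Mul(2, 5), -100), 6)) = Add(47463, Add(Mul(10, -100), 6)) = Add(47463, Add(-1000, 6)) = Add(47463, -994) = 46469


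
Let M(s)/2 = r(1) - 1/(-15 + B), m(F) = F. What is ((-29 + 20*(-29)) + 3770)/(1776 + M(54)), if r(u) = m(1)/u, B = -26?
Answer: 129601/72900 ≈ 1.7778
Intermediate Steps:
r(u) = 1/u
M(s) = 84/41 (M(s) = 2*(1/1 - 1/(-15 - 26)) = 2*(1 - 1/(-41)) = 2*(1 - 1*(-1/41)) = 2*(1 + 1/41) = 2*(42/41) = 84/41)
((-29 + 20*(-29)) + 3770)/(1776 + M(54)) = ((-29 + 20*(-29)) + 3770)/(1776 + 84/41) = ((-29 - 580) + 3770)/(72900/41) = (-609 + 3770)*(41/72900) = 3161*(41/72900) = 129601/72900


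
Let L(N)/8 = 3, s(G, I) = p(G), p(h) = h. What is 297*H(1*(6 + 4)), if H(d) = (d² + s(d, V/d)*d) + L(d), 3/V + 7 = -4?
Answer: 66528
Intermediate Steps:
V = -3/11 (V = 3/(-7 - 4) = 3/(-11) = 3*(-1/11) = -3/11 ≈ -0.27273)
s(G, I) = G
L(N) = 24 (L(N) = 8*3 = 24)
H(d) = 24 + 2*d² (H(d) = (d² + d*d) + 24 = (d² + d²) + 24 = 2*d² + 24 = 24 + 2*d²)
297*H(1*(6 + 4)) = 297*(24 + 2*(1*(6 + 4))²) = 297*(24 + 2*(1*10)²) = 297*(24 + 2*10²) = 297*(24 + 2*100) = 297*(24 + 200) = 297*224 = 66528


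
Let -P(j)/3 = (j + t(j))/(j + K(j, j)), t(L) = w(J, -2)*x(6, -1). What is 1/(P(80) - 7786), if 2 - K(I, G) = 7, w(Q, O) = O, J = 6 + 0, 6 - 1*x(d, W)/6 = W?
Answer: -25/194646 ≈ -0.00012844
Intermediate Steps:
x(d, W) = 36 - 6*W
J = 6
K(I, G) = -5 (K(I, G) = 2 - 1*7 = 2 - 7 = -5)
t(L) = -84 (t(L) = -2*(36 - 6*(-1)) = -2*(36 + 6) = -2*42 = -84)
P(j) = -3*(-84 + j)/(-5 + j) (P(j) = -3*(j - 84)/(j - 5) = -3*(-84 + j)/(-5 + j))
1/(P(80) - 7786) = 1/(3*(84 - 1*80)/(-5 + 80) - 7786) = 1/(3*(84 - 80)/75 - 7786) = 1/(3*(1/75)*4 - 7786) = 1/(4/25 - 7786) = 1/(-194646/25) = -25/194646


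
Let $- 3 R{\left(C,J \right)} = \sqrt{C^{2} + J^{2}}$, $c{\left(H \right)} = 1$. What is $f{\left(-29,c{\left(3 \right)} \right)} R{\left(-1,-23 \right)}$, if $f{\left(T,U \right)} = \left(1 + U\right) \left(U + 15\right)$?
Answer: $- \frac{32 \sqrt{530}}{3} \approx -245.57$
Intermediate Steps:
$f{\left(T,U \right)} = \left(1 + U\right) \left(15 + U\right)$
$R{\left(C,J \right)} = - \frac{\sqrt{C^{2} + J^{2}}}{3}$
$f{\left(-29,c{\left(3 \right)} \right)} R{\left(-1,-23 \right)} = \left(15 + 1^{2} + 16 \cdot 1\right) \left(- \frac{\sqrt{\left(-1\right)^{2} + \left(-23\right)^{2}}}{3}\right) = \left(15 + 1 + 16\right) \left(- \frac{\sqrt{1 + 529}}{3}\right) = 32 \left(- \frac{\sqrt{530}}{3}\right) = - \frac{32 \sqrt{530}}{3}$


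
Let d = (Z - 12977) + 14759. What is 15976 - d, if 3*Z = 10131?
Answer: 10817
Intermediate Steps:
Z = 3377 (Z = (⅓)*10131 = 3377)
d = 5159 (d = (3377 - 12977) + 14759 = -9600 + 14759 = 5159)
15976 - d = 15976 - 1*5159 = 15976 - 5159 = 10817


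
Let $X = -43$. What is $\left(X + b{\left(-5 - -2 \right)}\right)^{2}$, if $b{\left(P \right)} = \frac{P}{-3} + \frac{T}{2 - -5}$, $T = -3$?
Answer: $\frac{88209}{49} \approx 1800.2$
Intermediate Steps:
$b{\left(P \right)} = - \frac{3}{7} - \frac{P}{3}$ ($b{\left(P \right)} = \frac{P}{-3} - \frac{3}{2 - -5} = P \left(- \frac{1}{3}\right) - \frac{3}{2 + 5} = - \frac{P}{3} - \frac{3}{7} = - \frac{3}{7} - \frac{P}{3}$)
$\left(X + b{\left(-5 - -2 \right)}\right)^{2} = \left(-43 - \left(\frac{3}{7} + \frac{-5 - -2}{3}\right)\right)^{2} = \left(-43 - \left(\frac{3}{7} + \frac{-5 + 2}{3}\right)\right)^{2} = \left(-43 - - \frac{4}{7}\right)^{2} = \left(-43 + \left(- \frac{3}{7} + 1\right)\right)^{2} = \left(-43 + \frac{4}{7}\right)^{2} = \left(- \frac{297}{7}\right)^{2} = \frac{88209}{49}$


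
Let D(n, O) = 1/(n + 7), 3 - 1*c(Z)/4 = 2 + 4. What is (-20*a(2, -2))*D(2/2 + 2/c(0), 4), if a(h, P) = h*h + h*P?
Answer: 0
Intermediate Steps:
c(Z) = -12 (c(Z) = 12 - 4*(2 + 4) = 12 - 4*6 = 12 - 24 = -12)
D(n, O) = 1/(7 + n)
a(h, P) = h**2 + P*h
(-20*a(2, -2))*D(2/2 + 2/c(0), 4) = (-40*(-2 + 2))/(7 + (2/2 + 2/(-12))) = (-40*0)/(7 + (2*(1/2) + 2*(-1/12))) = (-20*0)/(7 + (1 - 1/6)) = 0/(7 + 5/6) = 0/(47/6) = 0*(6/47) = 0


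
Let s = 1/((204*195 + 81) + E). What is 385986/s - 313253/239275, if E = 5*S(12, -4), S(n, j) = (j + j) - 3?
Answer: 3676354786457647/239275 ≈ 1.5365e+10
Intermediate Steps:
S(n, j) = -3 + 2*j (S(n, j) = 2*j - 3 = -3 + 2*j)
E = -55 (E = 5*(-3 + 2*(-4)) = 5*(-3 - 8) = 5*(-11) = -55)
s = 1/39806 (s = 1/((204*195 + 81) - 55) = 1/((39780 + 81) - 55) = 1/(39861 - 55) = 1/39806 ≈ 2.5122e-5)
385986/s - 313253/239275 = 385986/(1/39806) - 313253/239275 = 385986*39806 - 313253*1/239275 = 15364558716 - 313253/239275 = 3676354786457647/239275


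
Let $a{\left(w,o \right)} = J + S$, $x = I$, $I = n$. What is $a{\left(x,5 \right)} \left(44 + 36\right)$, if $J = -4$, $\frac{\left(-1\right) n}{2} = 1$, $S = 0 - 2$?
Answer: $-480$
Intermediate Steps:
$S = -2$
$n = -2$ ($n = \left(-2\right) 1 = -2$)
$I = -2$
$x = -2$
$a{\left(w,o \right)} = -6$ ($a{\left(w,o \right)} = -4 - 2 = -6$)
$a{\left(x,5 \right)} \left(44 + 36\right) = - 6 \left(44 + 36\right) = \left(-6\right) 80 = -480$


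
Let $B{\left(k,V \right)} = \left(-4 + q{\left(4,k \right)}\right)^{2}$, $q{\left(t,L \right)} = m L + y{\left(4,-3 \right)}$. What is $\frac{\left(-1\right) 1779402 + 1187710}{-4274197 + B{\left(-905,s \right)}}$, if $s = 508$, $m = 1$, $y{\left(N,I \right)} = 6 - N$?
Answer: $\frac{147923}{862887} \approx 0.17143$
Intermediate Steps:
$q{\left(t,L \right)} = 2 + L$ ($q{\left(t,L \right)} = 1 L + \left(6 - 4\right) = L + \left(6 - 4\right) = L + 2 = 2 + L$)
$B{\left(k,V \right)} = \left(-2 + k\right)^{2}$ ($B{\left(k,V \right)} = \left(-4 + \left(2 + k\right)\right)^{2} = \left(-2 + k\right)^{2}$)
$\frac{\left(-1\right) 1779402 + 1187710}{-4274197 + B{\left(-905,s \right)}} = \frac{\left(-1\right) 1779402 + 1187710}{-4274197 + \left(-2 - 905\right)^{2}} = \frac{-1779402 + 1187710}{-4274197 + \left(-907\right)^{2}} = - \frac{591692}{-4274197 + 822649} = - \frac{591692}{-3451548} = \left(-591692\right) \left(- \frac{1}{3451548}\right) = \frac{147923}{862887}$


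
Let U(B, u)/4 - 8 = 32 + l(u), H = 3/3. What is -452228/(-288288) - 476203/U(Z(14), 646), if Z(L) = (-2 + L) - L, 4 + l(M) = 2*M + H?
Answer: -401427281/4561128 ≈ -88.010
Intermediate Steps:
H = 1 (H = 3*(⅓) = 1)
l(M) = -3 + 2*M (l(M) = -4 + (2*M + 1) = -4 + (1 + 2*M) = -3 + 2*M)
Z(L) = -2
U(B, u) = 148 + 8*u (U(B, u) = 32 + 4*(32 + (-3 + 2*u)) = 32 + 4*(29 + 2*u) = 32 + (116 + 8*u) = 148 + 8*u)
-452228/(-288288) - 476203/U(Z(14), 646) = -452228/(-288288) - 476203/(148 + 8*646) = -452228*(-1/288288) - 476203/(148 + 5168) = 16151/10296 - 476203/5316 = -401427281/4561128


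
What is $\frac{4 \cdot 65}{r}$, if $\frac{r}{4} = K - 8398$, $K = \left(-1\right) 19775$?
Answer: $- \frac{65}{28173} \approx -0.0023072$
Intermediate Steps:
$K = -19775$
$r = -112692$ ($r = 4 \left(-19775 - 8398\right) = 4 \left(-28173\right) = -112692$)
$\frac{4 \cdot 65}{r} = \frac{4 \cdot 65}{-112692} = 260 \left(- \frac{1}{112692}\right) = - \frac{65}{28173}$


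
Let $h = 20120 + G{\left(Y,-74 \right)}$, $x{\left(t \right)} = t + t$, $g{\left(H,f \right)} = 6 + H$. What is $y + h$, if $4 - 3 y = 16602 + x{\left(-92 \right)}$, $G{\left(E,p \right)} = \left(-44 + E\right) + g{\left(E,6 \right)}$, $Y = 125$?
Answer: $\frac{44582}{3} \approx 14861.0$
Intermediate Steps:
$x{\left(t \right)} = 2 t$
$G{\left(E,p \right)} = -38 + 2 E$ ($G{\left(E,p \right)} = \left(-44 + E\right) + \left(6 + E\right) = -38 + 2 E$)
$h = 20332$ ($h = 20120 + \left(-38 + 2 \cdot 125\right) = 20120 + \left(-38 + 250\right) = 20120 + 212 = 20332$)
$y = - \frac{16414}{3}$ ($y = \frac{4}{3} - \frac{16602 + 2 \left(-92\right)}{3} = \frac{4}{3} - \frac{16602 - 184}{3} = \frac{4}{3} - \frac{16418}{3} = - \frac{16414}{3} \approx -5471.3$)
$y + h = - \frac{16414}{3} + 20332 = \frac{44582}{3}$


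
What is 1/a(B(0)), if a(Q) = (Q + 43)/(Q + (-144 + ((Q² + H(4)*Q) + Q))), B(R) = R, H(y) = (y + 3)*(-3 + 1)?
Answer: -144/43 ≈ -3.3488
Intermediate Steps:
H(y) = -6 - 2*y (H(y) = (3 + y)*(-2) = -6 - 2*y)
a(Q) = (43 + Q)/(-144 + Q² - 12*Q) (a(Q) = (Q + 43)/(Q + (-144 + ((Q² + (-6 - 2*4)*Q) + Q))) = (43 + Q)/(Q + (-144 + ((Q² + (-6 - 8)*Q) + Q))) = (43 + Q)/(Q + (-144 + ((Q² - 14*Q) + Q))) = (43 + Q)/(Q + (-144 + (Q² - 13*Q))) = (43 + Q)/(Q + (-144 + Q² - 13*Q)) = (43 + Q)/(-144 + Q² - 12*Q))
1/a(B(0)) = 1/((43 + 0)/(-144 + 0² - 12*0)) = 1/(43/(-144 + 0 + 0)) = 1/(43/(-144)) = 1/(-1/144*43) = 1/(-43/144) = -144/43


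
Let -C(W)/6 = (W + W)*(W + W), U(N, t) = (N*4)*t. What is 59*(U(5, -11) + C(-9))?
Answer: -127676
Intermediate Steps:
U(N, t) = 4*N*t (U(N, t) = (4*N)*t = 4*N*t)
C(W) = -24*W² (C(W) = -6*(W + W)*(W + W) = -6*2*W*2*W = -24*W²)
59*(U(5, -11) + C(-9)) = 59*(4*5*(-11) - 24*(-9)²) = 59*(-220 - 24*81) = 59*(-220 - 1944) = 59*(-2164) = -127676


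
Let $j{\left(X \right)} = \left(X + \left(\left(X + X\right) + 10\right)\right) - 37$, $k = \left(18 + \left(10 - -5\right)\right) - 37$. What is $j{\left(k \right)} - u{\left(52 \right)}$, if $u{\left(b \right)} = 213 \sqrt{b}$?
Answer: $-39 - 426 \sqrt{13} \approx -1575.0$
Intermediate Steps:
$k = -4$ ($k = \left(18 + \left(10 + 5\right)\right) - 37 = \left(18 + 15\right) - 37 = 33 - 37 = -4$)
$j{\left(X \right)} = -27 + 3 X$ ($j{\left(X \right)} = \left(X + \left(2 X + 10\right)\right) - 37 = \left(X + \left(10 + 2 X\right)\right) - 37 = \left(10 + 3 X\right) - 37 = -27 + 3 X$)
$j{\left(k \right)} - u{\left(52 \right)} = \left(-27 + 3 \left(-4\right)\right) - 213 \sqrt{52} = \left(-27 - 12\right) - 213 \cdot 2 \sqrt{13} = -39 - 426 \sqrt{13}$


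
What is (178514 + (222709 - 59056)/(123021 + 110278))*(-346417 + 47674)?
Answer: -12441839743916877/233299 ≈ -5.3330e+10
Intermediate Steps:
(178514 + (222709 - 59056)/(123021 + 110278))*(-346417 + 47674) = (178514 + 163653/233299)*(-298743) = (41647301339/233299)*(-298743) = -12441839743916877/233299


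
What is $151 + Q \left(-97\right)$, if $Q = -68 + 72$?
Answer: $-237$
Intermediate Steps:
$Q = 4$
$151 + Q \left(-97\right) = 151 + 4 \left(-97\right) = 151 - 388 = -237$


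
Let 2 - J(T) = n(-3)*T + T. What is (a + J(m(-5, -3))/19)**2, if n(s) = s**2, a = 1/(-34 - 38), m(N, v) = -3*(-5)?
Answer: 113955625/1871424 ≈ 60.892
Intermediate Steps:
m(N, v) = 15
a = -1/72 (a = 1/(-72) = -1/72 ≈ -0.013889)
J(T) = 2 - 10*T (J(T) = 2 - ((-3)**2*T + T) = 2 - (9*T + T) = 2 - 10*T)
(a + J(m(-5, -3))/19)**2 = (-1/72 + (2 - 10*15)/19)**2 = (-1/72 + (2 - 150)*(1/19))**2 = (-1/72 - 148*1/19)**2 = (-1/72 - 148/19)**2 = (-10675/1368)**2 = 113955625/1871424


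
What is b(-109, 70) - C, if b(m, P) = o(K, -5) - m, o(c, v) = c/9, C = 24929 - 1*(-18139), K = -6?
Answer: -128879/3 ≈ -42960.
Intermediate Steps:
C = 43068 (C = 24929 + 18139 = 43068)
o(c, v) = c/9 (o(c, v) = c*(⅑) = c/9)
b(m, P) = -⅔ - m (b(m, P) = (⅑)*(-6) - m = -⅔ - m)
b(-109, 70) - C = (-⅔ - 1*(-109)) - 1*43068 = (-⅔ + 109) - 43068 = 325/3 - 43068 = -128879/3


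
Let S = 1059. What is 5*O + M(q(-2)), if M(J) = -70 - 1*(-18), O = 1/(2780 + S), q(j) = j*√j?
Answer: -199623/3839 ≈ -51.999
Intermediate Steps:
q(j) = j^(3/2)
O = 1/3839 (O = 1/(2780 + 1059) = 1/3839 ≈ 0.00026048)
M(J) = -52 (M(J) = -70 + 18 = -52)
5*O + M(q(-2)) = 5*(1/3839) - 52 = 5/3839 - 52 = -199623/3839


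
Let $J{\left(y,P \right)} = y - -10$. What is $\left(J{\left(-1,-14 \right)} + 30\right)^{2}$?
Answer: $1521$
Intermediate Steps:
$J{\left(y,P \right)} = 10 + y$ ($J{\left(y,P \right)} = y + 10 = 10 + y$)
$\left(J{\left(-1,-14 \right)} + 30\right)^{2} = \left(\left(10 - 1\right) + 30\right)^{2} = \left(9 + 30\right)^{2} = 39^{2} = 1521$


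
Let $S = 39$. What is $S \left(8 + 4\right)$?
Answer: $468$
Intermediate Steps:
$S \left(8 + 4\right) = 39 \left(8 + 4\right) = 39 \cdot 12 = 468$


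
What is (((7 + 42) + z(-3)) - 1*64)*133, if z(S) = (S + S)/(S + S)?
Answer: -1862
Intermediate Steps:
z(S) = 1 (z(S) = (2*S)/((2*S)) = (2*S)*(1/(2*S)) = 1)
(((7 + 42) + z(-3)) - 1*64)*133 = (((7 + 42) + 1) - 1*64)*133 = ((49 + 1) - 64)*133 = (50 - 64)*133 = -14*133 = -1862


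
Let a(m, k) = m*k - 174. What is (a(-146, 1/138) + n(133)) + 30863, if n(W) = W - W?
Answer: 2117468/69 ≈ 30688.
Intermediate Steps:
n(W) = 0
a(m, k) = -174 + k*m (a(m, k) = k*m - 174 = -174 + k*m)
(a(-146, 1/138) + n(133)) + 30863 = ((-174 - 146/138) + 0) + 30863 = ((-174 + (1/138)*(-146)) + 0) + 30863 = ((-174 - 73/69) + 0) + 30863 = (-12079/69 + 0) + 30863 = -12079/69 + 30863 = 2117468/69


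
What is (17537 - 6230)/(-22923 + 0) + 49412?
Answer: 377553323/7641 ≈ 49412.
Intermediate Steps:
(17537 - 6230)/(-22923 + 0) + 49412 = 11307/(-22923) + 49412 = 11307*(-1/22923) + 49412 = -3769/7641 + 49412 = 377553323/7641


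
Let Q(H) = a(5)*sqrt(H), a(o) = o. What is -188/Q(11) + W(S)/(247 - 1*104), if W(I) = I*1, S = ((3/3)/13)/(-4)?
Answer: -1/7436 - 188*sqrt(11)/55 ≈ -11.337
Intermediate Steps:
Q(H) = 5*sqrt(H)
S = -1/52 (S = ((3*(1/3))*(1/13))*(-1/4) = (1*(1/13))*(-1/4) = (1/13)*(-1/4) = -1/52 ≈ -0.019231)
W(I) = I
-188/Q(11) + W(S)/(247 - 1*104) = -188*sqrt(11)/55 - 1/(52*(247 - 1*104)) = -188*sqrt(11)/55 - 1/(52*(247 - 104)) = -188*sqrt(11)/55 - 1/52/143 = -188*sqrt(11)/55 - 1/52*1/143 = -188*sqrt(11)/55 - 1/7436 = -1/7436 - 188*sqrt(11)/55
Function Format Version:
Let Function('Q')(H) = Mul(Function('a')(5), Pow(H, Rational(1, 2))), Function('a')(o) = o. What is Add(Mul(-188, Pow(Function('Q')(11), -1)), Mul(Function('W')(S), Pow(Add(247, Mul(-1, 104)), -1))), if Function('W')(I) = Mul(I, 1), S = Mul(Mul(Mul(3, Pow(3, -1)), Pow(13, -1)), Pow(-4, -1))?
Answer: Add(Rational(-1, 7436), Mul(Rational(-188, 55), Pow(11, Rational(1, 2)))) ≈ -11.337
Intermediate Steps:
Function('Q')(H) = Mul(5, Pow(H, Rational(1, 2)))
S = Rational(-1, 52) (S = Mul(Mul(Mul(3, Rational(1, 3)), Rational(1, 13)), Rational(-1, 4)) = Mul(Mul(1, Rational(1, 13)), Rational(-1, 4)) = Mul(Rational(1, 13), Rational(-1, 4)) = Rational(-1, 52) ≈ -0.019231)
Function('W')(I) = I
Add(Mul(-188, Pow(Function('Q')(11), -1)), Mul(Function('W')(S), Pow(Add(247, Mul(-1, 104)), -1))) = Add(Mul(-188, Pow(Mul(5, Pow(11, Rational(1, 2))), -1)), Mul(Rational(-1, 52), Pow(Add(247, Mul(-1, 104)), -1))) = Add(Mul(-188, Mul(Rational(1, 55), Pow(11, Rational(1, 2)))), Mul(Rational(-1, 52), Pow(Add(247, -104), -1))) = Add(Mul(Rational(-188, 55), Pow(11, Rational(1, 2))), Mul(Rational(-1, 52), Pow(143, -1))) = Add(Mul(Rational(-188, 55), Pow(11, Rational(1, 2))), Mul(Rational(-1, 52), Rational(1, 143))) = Add(Mul(Rational(-188, 55), Pow(11, Rational(1, 2))), Rational(-1, 7436)) = Add(Rational(-1, 7436), Mul(Rational(-188, 55), Pow(11, Rational(1, 2))))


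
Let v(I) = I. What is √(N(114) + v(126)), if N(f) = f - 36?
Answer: 2*√51 ≈ 14.283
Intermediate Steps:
N(f) = -36 + f
√(N(114) + v(126)) = √((-36 + 114) + 126) = √(78 + 126) = √204 = 2*√51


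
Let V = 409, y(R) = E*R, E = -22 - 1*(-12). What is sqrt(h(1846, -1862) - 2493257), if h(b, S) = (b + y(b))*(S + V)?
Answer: sqrt(21646885) ≈ 4652.6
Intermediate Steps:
E = -10 (E = -22 + 12 = -10)
y(R) = -10*R
h(b, S) = -9*b*(409 + S) (h(b, S) = (b - 10*b)*(S + 409) = (-9*b)*(409 + S) = -9*b*(409 + S))
sqrt(h(1846, -1862) - 2493257) = sqrt(9*1846*(-409 - 1*(-1862)) - 2493257) = sqrt(9*1846*(-409 + 1862) - 2493257) = sqrt(9*1846*1453 - 2493257) = sqrt(24140142 - 2493257) = sqrt(21646885)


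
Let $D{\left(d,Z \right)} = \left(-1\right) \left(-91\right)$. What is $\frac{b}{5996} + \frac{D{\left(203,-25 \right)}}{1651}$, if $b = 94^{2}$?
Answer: $\frac{291036}{190373} \approx 1.5288$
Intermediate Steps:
$b = 8836$
$D{\left(d,Z \right)} = 91$
$\frac{b}{5996} + \frac{D{\left(203,-25 \right)}}{1651} = \frac{8836}{5996} + \frac{91}{1651} = 8836 \cdot \frac{1}{5996} + 91 \cdot \frac{1}{1651} = \frac{2209}{1499} + \frac{7}{127} = \frac{291036}{190373}$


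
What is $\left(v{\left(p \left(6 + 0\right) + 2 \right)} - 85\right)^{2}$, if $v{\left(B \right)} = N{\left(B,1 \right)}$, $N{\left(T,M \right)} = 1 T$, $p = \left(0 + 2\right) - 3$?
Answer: $7921$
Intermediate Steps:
$p = -1$ ($p = 2 - 3 = -1$)
$N{\left(T,M \right)} = T$
$v{\left(B \right)} = B$
$\left(v{\left(p \left(6 + 0\right) + 2 \right)} - 85\right)^{2} = \left(\left(- (6 + 0) + 2\right) - 85\right)^{2} = \left(\left(\left(-1\right) 6 + 2\right) - 85\right)^{2} = \left(\left(-6 + 2\right) - 85\right)^{2} = \left(-4 - 85\right)^{2} = \left(-89\right)^{2} = 7921$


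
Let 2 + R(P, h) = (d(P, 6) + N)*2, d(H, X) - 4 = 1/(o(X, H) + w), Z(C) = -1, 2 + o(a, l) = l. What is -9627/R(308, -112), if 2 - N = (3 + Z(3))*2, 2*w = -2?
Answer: -978745/204 ≈ -4797.8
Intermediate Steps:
w = -1 (w = (1/2)*(-2) = -1)
o(a, l) = -2 + l
d(H, X) = 4 + 1/(-3 + H) (d(H, X) = 4 + 1/((-2 + H) - 1) = 4 + 1/(-3 + H))
N = -2 (N = 2 - (3 - 1)*2 = 2 - 2*2 = 2 - 1*4 = 2 - 4 = -2)
R(P, h) = -6 + 2*(-11 + 4*P)/(-3 + P) (R(P, h) = -2 + ((-11 + 4*P)/(-3 + P) - 2)*2 = -2 + (-2 + (-11 + 4*P)/(-3 + P))*2 = -2 + (-4 + 2*(-11 + 4*P)/(-3 + P)) = -6 + 2*(-11 + 4*P)/(-3 + P))
-9627/R(308, -112) = -9627*(-3 + 308)/(2*(-2 + 308)) = -9627/(2*306/305) = -9627/(2*(1/305)*306) = -9627/612/305 = -9627*305/612 = -978745/204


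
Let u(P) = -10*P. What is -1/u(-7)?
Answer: -1/70 ≈ -0.014286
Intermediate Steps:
-1/u(-7) = -1/((-10*(-7))) = -1/70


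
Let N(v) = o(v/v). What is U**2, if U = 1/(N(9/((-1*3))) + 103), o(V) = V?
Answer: 1/10816 ≈ 9.2456e-5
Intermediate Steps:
N(v) = 1 (N(v) = v/v = 1)
U = 1/104 (U = 1/(1 + 103) = 1/104 ≈ 0.0096154)
U**2 = (1/104)**2 = 1/10816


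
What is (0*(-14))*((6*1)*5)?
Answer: 0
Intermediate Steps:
(0*(-14))*((6*1)*5) = 0*(6*5) = 0*30 = 0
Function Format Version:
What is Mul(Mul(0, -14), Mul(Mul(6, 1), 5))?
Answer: 0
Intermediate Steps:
Mul(Mul(0, -14), Mul(Mul(6, 1), 5)) = Mul(0, Mul(6, 5)) = Mul(0, 30) = 0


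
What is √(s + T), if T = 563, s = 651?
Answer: √1214 ≈ 34.843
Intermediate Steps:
√(s + T) = √(651 + 563) = √1214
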